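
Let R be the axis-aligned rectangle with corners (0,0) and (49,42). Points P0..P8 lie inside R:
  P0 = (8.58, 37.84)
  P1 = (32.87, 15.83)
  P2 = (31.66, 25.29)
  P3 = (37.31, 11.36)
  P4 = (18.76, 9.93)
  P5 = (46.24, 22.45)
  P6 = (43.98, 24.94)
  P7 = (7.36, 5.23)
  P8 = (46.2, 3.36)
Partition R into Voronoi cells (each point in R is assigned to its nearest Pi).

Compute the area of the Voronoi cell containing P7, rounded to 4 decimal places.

Area of P7's cell: 254.1268

1. box [0,49]×[0,42]: [(0, 0) (49, 0) (49, 42) (0, 42)]
2. ⊥bis P7·P0 via (7.97,21.535): [(0, 21.8332) (0, 0) (49, 0) (49, 20)]  |A|=1024.9125
3. ⊥bis P7·P1 via (20.115,10.53): [(15.6617, 21.2472) (0, 21.8332) (0, 0) (24.4905, 0)]  |A|=431.15
4. ⊥bis P7·P2 via (19.51,15.26): [(16.7708, 18.5782) (14.5326, 21.2895) (0, 21.8332) (0, 0) (24.4905, 0)]  |A|=429.6666
5. ⊥bis P7·P3 via (22.335,8.295): [(23.5885, 2.1707) (16.7708, 18.5782) (14.5326, 21.2895) (0, 21.8332) (0, 0) (24.0328, 0)]  |A|=429.1698
6. ⊥bis P7·P4 via (13.06,7.58): [(7.2962, 21.5602) (0, 21.8332) (0, 0) (16.1851, 0)]  |A|=254.1268
7. ⊥bis P7·P5 via (26.8,13.84): [(7.2962, 21.5602) (0, 21.8332) (0, 0) (16.1851, 0)]  |A|=254.1268
8. ⊥bis P7·P6 via (25.67,15.085): [(7.2962, 21.5602) (0, 21.8332) (0, 0) (16.1851, 0)]  |A|=254.1268
9. ⊥bis P7·P8 via (26.78,4.295): [(7.2962, 21.5602) (0, 21.8332) (0, 0) (16.1851, 0)]  |A|=254.1268
10. canonical 4-gon: [(7.2962, 21.5602) (0, 21.8332) (0, 0) (16.1851, 0)]
11. shoelace: 254.1268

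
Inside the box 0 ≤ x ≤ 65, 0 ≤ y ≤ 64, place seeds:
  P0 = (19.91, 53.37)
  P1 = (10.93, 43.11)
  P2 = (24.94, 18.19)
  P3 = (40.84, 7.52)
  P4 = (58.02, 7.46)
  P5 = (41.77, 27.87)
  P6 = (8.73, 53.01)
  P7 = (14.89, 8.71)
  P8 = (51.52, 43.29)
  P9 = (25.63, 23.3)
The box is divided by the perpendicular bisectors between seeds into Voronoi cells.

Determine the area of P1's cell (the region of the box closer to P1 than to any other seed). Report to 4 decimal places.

1. box [0,65]×[0,64]: [(0, 0) (65, 0) (65, 64) (0, 64)]
2. ⊥bis P1·P0 via (15.42,48.24): [(0, 61.7363) (0, 0) (65, 0) (65, 4.8454)]  |A|=2163.9045
3. ⊥bis P1·P2 via (17.935,30.65): [(28.6407, 36.6687) (0, 61.7363) (0, 20.567)]  |A|=589.5578
4. ⊥bis P1·P3 via (25.885,25.315): [(28.6407, 36.6687) (0, 61.7363) (0, 20.567)]  |A|=589.5578
5. ⊥bis P1·P4 via (34.475,25.285): [(28.6407, 36.6687) (0, 61.7363) (0, 20.567)]  |A|=589.5578
6. ⊥bis P1·P5 via (26.35,35.49): [(26.2754, 35.3389) (27.4482, 37.7124) (0, 61.7363) (0, 20.567)]  |A|=587.5306
7. ⊥bis P1·P6 via (9.83,48.06): [(26.2754, 35.3389) (27.4482, 37.7124) (14.4521, 49.0871) (0, 45.8756) (0, 20.567)]  |A|=472.9203
8. ⊥bis P1·P7 via (12.91,25.91): [(8.6268, 25.4169) (26.2754, 35.3389) (27.4482, 37.7124) (14.4521, 49.0871) (0, 45.8756) (0, 24.4238)]  |A|=456.284
9. ⊥bis P1·P8 via (31.225,43.2): [(8.6268, 25.4169) (26.2754, 35.3389) (27.4482, 37.7124) (14.4521, 49.0871) (0, 45.8756) (0, 24.4238)]  |A|=456.284
10. ⊥bis P1·P9 via (18.28,33.205): [(7.63, 25.3022) (26.0286, 38.9549) (14.4521, 49.0871) (0, 45.8756) (0, 24.4238)]  |A|=414.9901
11. canonical 5-gon: [(7.63, 25.3022) (26.0286, 38.9549) (14.4521, 49.0871) (0, 45.8756) (0, 24.4238)]
12. shoelace: 414.9901

Area of P1's cell: 414.9901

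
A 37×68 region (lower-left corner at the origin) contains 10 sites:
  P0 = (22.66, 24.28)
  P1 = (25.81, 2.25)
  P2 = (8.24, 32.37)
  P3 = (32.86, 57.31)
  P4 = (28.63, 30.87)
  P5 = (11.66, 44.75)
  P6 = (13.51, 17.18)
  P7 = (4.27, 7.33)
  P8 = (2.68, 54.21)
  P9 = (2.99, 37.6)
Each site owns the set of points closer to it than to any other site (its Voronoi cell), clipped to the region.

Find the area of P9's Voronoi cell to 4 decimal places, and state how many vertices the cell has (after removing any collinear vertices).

1. box [0,37]×[0,68]: [(0, 0) (37, 0) (37, 68) (0, 68)]
2. ⊥bis P9·P0 via (12.825,30.94): [(0, 12.001) (37, 66.6399) (37, 68) (0, 68)]  |A|=1061.1443
3. ⊥bis P9·P1 via (14.4,19.925): [(0, 12.001) (37, 66.6399) (37, 68) (0, 68)]  |A|=1061.1443
4. ⊥bis P9·P2 via (5.615,34.985): [(0, 29.3485) (36.6831, 66.1719) (37, 66.6399) (37, 68) (0, 68)]  |A|=742.9631
5. ⊥bis P9·P3 via (17.925,47.455): [(0, 29.3485) (17.9698, 47.3871) (4.3682, 68) (0, 68)]  |A|=392.3007
6. ⊥bis P9·P4 via (15.81,34.235): [(0, 29.3485) (17.9698, 47.3871) (4.3682, 68) (0, 68)]  |A|=392.3007
7. ⊥bis P9·P5 via (7.325,41.175): [(0, 50.0572) (0, 29.3485) (9.3433, 38.7276)]  |A|=96.744
8. ⊥bis P9·P6 via (8.25,27.39): [(0, 50.0572) (0, 29.3485) (9.3433, 38.7276)]  |A|=96.744
9. ⊥bis P9·P7 via (3.63,22.465): [(0, 50.0572) (0, 29.3485) (9.3433, 38.7276)]  |A|=96.744
10. ⊥bis P9·P8 via (2.835,45.905): [(3.4153, 45.9158) (0, 45.8521) (0, 29.3485) (9.3433, 38.7276)]  |A|=89.5631
11. canonical 4-gon: [(3.4153, 45.9158) (0, 45.8521) (0, 29.3485) (9.3433, 38.7276)]
12. shoelace: 89.5631

Area of P9's cell: 89.5631 (4 vertices)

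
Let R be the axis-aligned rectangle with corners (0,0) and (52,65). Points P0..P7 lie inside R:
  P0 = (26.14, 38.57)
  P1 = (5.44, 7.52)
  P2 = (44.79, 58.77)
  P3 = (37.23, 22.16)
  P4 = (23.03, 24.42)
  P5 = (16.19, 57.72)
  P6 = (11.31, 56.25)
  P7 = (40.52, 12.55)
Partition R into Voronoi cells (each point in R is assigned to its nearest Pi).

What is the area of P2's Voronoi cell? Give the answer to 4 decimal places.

1. box [0,52]×[0,65]: [(0, 0) (52, 0) (52, 65) (0, 65)]
2. ⊥bis P2·P0 via (35.465,48.67): [(52, 33.4038) (52, 65) (17.7778, 65)]  |A|=540.6459
3. ⊥bis P2·P1 via (25.115,33.145): [(52, 33.4038) (52, 65) (17.7778, 65)]  |A|=540.6459
4. ⊥bis P2·P3 via (41.01,40.465): [(45.3147, 39.5761) (52, 38.1956) (52, 65) (17.7778, 65)]  |A|=524.6288
5. ⊥bis P2·P4 via (33.91,41.595): [(45.3147, 39.5761) (52, 38.1956) (52, 65) (17.7778, 65)]  |A|=524.6288
6. ⊥bis P2·P5 via (30.49,58.245): [(30.6793, 53.0885) (45.3147, 39.5761) (52, 38.1956) (52, 65) (30.242, 65)]  |A|=450.395
7. ⊥bis P2·P6 via (28.05,57.51): [(30.6793, 53.0885) (45.3147, 39.5761) (52, 38.1956) (52, 65) (30.242, 65)]  |A|=450.395
8. ⊥bis P2·P7 via (42.655,35.66): [(30.6793, 53.0885) (45.3147, 39.5761) (52, 38.1956) (52, 65) (30.242, 65)]  |A|=450.395
9. canonical 5-gon: [(30.6793, 53.0885) (45.3147, 39.5761) (52, 38.1956) (52, 65) (30.242, 65)]
10. shoelace: 450.395

Area of P2's cell: 450.3950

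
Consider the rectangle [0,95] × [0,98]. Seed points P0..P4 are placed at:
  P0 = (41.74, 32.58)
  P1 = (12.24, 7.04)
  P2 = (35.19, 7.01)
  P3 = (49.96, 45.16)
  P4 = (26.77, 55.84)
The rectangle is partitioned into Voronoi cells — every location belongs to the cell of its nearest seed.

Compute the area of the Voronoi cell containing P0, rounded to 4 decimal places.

1. box [0,95]×[0,98]: [(0, 0) (95, 0) (95, 98) (0, 98)]
2. ⊥bis P0·P1 via (26.99,19.81): [(0, 50.9848) (44.1408, 0) (95, 0) (95, 98) (0, 98)]  |A|=8184.7456
3. ⊥bis P0·P2 via (38.465,19.795): [(0, 50.9848) (23.7366, 23.5678) (95, 5.313) (95, 98) (0, 98)]  |A|=7396.1132
4. ⊥bis P0·P3 via (45.85,38.87): [(0, 68.8292) (0, 50.9848) (23.7366, 23.5678) (95, 5.313) (95, 6.7545)]  |A|=1676.3399
5. ⊥bis P0·P4 via (34.255,44.21): [(35.9793, 45.3197) (16.0238, 32.4765) (23.7366, 23.5678) (95, 5.313) (95, 6.7545)]  |A|=1067.7564
6. canonical 5-gon: [(35.9793, 45.3197) (16.0238, 32.4765) (23.7366, 23.5678) (95, 5.313) (95, 6.7545)]
7. shoelace: 1067.7564

Area of P0's cell: 1067.7564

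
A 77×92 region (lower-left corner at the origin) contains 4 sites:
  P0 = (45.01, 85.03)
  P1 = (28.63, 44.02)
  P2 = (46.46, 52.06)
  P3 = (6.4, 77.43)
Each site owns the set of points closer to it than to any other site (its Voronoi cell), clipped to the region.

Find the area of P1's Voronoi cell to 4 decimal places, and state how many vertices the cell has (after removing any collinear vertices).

Area of P1's cell: 2714.2844 (5 vertices)

1. box [0,77]×[0,92]: [(0, 0) (77, 0) (77, 92) (0, 92)]
2. ⊥bis P1·P0 via (36.82,64.525): [(0, 79.2315) (0, 0) (77, 0) (77, 48.4765)]  |A|=4916.7567
3. ⊥bis P1·P2 via (37.545,48.04): [(28.6378, 67.7931) (0, 79.2315) (0, 0) (59.2075, 0)]  |A|=3141.4365
4. ⊥bis P1·P3 via (17.515,60.725): [(28.6378, 67.7931) (28.3254, 67.9179) (0, 49.0711) (0, 0) (59.2075, 0)]  |A|=2714.2844
5. canonical 5-gon: [(28.6378, 67.7931) (28.3254, 67.9179) (0, 49.0711) (0, 0) (59.2075, 0)]
6. shoelace: 2714.2844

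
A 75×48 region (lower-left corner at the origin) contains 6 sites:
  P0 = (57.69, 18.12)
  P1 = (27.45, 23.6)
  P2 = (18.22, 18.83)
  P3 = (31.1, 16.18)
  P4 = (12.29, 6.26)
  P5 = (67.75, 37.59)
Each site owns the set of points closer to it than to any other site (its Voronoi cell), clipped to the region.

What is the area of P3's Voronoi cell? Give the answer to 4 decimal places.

Area of P3's cell: 452.8292

1. box [0,75]×[0,48]: [(0, 0) (75, 0) (75, 48) (0, 48)]
2. ⊥bis P3·P0 via (44.395,17.15): [(0, 0) (45.6463, 0) (42.1442, 48) (0, 48)]  |A|=2106.9708
3. ⊥bis P3·P1 via (29.275,19.89): [(0, 5.4892) (0, 0) (45.6463, 0) (43.6782, 26.9751)]  |A|=735.5361
4. ⊥bis P3·P2 via (24.66,17.505): [(24.6863, 17.6327) (21.0584, 0) (45.6463, 0) (43.6782, 26.9751)]  |A|=482.1229
5. ⊥bis P3·P4 via (21.695,11.22): [(24.6863, 17.6327) (22.8977, 8.9395) (27.6122, 0) (45.6463, 0) (43.6782, 26.9751)]  |A|=452.8292
6. ⊥bis P3·P5 via (49.425,26.885): [(24.6863, 17.6327) (22.8977, 8.9395) (27.6122, 0) (45.6463, 0) (43.6782, 26.9751)]  |A|=452.8292
7. canonical 5-gon: [(24.6863, 17.6327) (22.8977, 8.9395) (27.6122, 0) (45.6463, 0) (43.6782, 26.9751)]
8. shoelace: 452.8292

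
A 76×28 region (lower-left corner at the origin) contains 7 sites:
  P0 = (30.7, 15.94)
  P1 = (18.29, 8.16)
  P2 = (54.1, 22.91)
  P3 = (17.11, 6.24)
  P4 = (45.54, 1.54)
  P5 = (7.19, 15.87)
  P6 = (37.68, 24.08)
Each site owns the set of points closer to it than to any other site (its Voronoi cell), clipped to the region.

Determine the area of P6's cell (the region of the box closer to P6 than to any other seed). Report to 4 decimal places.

Area of P6's cell: 179.2802

1. box [0,76]×[0,28]: [(0, 0) (76, 0) (76, 28) (0, 28)]
2. ⊥bis P6·P0 via (34.19,20.01): [(57.5254, 0) (76, 0) (76, 28) (24.8721, 28)]  |A|=974.4337
3. ⊥bis P6·P1 via (27.985,16.12): [(57.5254, 0) (76, 0) (76, 28) (24.8721, 28)]  |A|=974.4337
4. ⊥bis P6·P2 via (45.89,23.495): [(44.9823, 10.7557) (46.211, 28) (24.8721, 28)]  |A|=183.9868
5. ⊥bis P6·P3 via (27.395,15.16): [(44.9823, 10.7557) (46.211, 28) (24.8721, 28)]  |A|=183.9868
6. ⊥bis P6·P4 via (41.61,12.81): [(42.3042, 13.0521) (45.2183, 14.0683) (46.211, 28) (24.8721, 28)]  |A|=179.2802
7. ⊥bis P6·P5 via (22.435,19.975): [(42.3042, 13.0521) (45.2183, 14.0683) (46.211, 28) (24.8721, 28)]  |A|=179.2802
8. canonical 4-gon: [(42.3042, 13.0521) (45.2183, 14.0683) (46.211, 28) (24.8721, 28)]
9. shoelace: 179.2802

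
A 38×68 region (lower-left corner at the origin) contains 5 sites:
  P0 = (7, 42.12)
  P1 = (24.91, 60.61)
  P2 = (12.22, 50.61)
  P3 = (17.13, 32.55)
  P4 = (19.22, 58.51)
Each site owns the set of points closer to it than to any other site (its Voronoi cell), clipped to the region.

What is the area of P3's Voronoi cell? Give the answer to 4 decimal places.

Area of P3's cell: 1483.5048

1. box [0,38]×[0,68]: [(0, 0) (38, 0) (38, 68) (0, 68)]
2. ⊥bis P3·P0 via (12.065,37.335): [(0, 24.564) (0, 0) (38, 0) (38, 64.7876)]  |A|=1697.6808
3. ⊥bis P3·P1 via (21.02,46.58): [(20.8448, 46.6286) (0, 24.564) (0, 0) (38, 0) (38, 41.8721)]  |A|=1501.1205
4. ⊥bis P3·P2 via (14.675,41.58): [(26.9839, 44.9264) (16.5593, 42.0923) (0, 24.564) (0, 0) (38, 0) (38, 41.8721)]  |A|=1483.549
5. ⊥bis P3·P4 via (18.175,45.53): [(27.5207, 44.7776) (26.6841, 44.8449) (16.5593, 42.0923) (0, 24.564) (0, 0) (38, 0) (38, 41.8721)]  |A|=1483.5048
6. canonical 7-gon: [(27.5207, 44.7776) (26.6841, 44.8449) (16.5593, 42.0923) (0, 24.564) (0, 0) (38, 0) (38, 41.8721)]
7. shoelace: 1483.5048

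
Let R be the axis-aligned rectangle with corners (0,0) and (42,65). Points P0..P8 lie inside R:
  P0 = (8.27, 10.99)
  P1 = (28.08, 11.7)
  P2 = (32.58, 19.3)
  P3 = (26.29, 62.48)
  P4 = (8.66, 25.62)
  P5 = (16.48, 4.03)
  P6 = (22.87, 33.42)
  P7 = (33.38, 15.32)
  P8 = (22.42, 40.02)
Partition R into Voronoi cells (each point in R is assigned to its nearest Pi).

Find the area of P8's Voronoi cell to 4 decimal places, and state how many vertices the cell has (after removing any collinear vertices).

Area of P8's cell: 563.0185 (5 vertices)

1. box [0,42]×[0,65]: [(0, 0) (42, 0) (42, 65) (0, 65)]
2. ⊥bis P8·P0 via (15.345,25.505): [(0, 32.9846) (42, 12.5126) (42, 65) (0, 65)]  |A|=1774.5587
3. ⊥bis P8·P1 via (25.25,25.86): [(0, 32.9846) (17.7088, 24.3528) (42, 29.2076) (42, 65) (0, 65)]  |A|=1571.7879
4. ⊥bis P8·P2 via (27.5,29.66): [(0, 32.9846) (17.1912, 24.6051) (42, 36.77) (42, 65) (0, 65)]  |A|=1473.6603
5. ⊥bis P8·P3 via (24.355,51.25): [(0, 55.4465) (0, 32.9846) (17.1912, 24.6051) (42, 36.77) (42, 48.2097)]  |A|=920.44
6. ⊥bis P8·P4 via (15.54,32.82): [(0, 55.4465) (0, 47.6693) (21.7815, 26.8559) (42, 36.77) (42, 48.2097)]  |A|=721.933
7. ⊥bis P8·P5 via (19.45,22.025): [(0, 55.4465) (0, 47.6693) (21.7815, 26.8559) (42, 36.77) (42, 48.2097)]  |A|=721.933
8. ⊥bis P8·P6 via (22.645,36.72): [(0, 55.4465) (0, 47.6693) (12.2036, 36.0081) (42, 38.0397) (42, 48.2097)]  |A|=563.0185
9. ⊥bis P8·P7 via (27.9,27.67): [(0, 55.4465) (0, 47.6693) (12.2036, 36.0081) (42, 38.0397) (42, 48.2097)]  |A|=563.0185
10. canonical 5-gon: [(0, 55.4465) (0, 47.6693) (12.2036, 36.0081) (42, 38.0397) (42, 48.2097)]
11. shoelace: 563.0185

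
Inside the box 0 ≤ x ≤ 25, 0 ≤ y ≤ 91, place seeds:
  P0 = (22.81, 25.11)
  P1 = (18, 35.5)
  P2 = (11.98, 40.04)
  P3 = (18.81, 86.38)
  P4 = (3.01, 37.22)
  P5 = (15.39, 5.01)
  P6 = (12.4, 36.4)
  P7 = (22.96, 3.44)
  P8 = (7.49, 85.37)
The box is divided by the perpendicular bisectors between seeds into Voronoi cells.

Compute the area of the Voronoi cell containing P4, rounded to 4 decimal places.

1. box [0,25]×[0,91]: [(0, 0) (25, 0) (25, 91) (0, 91)]
2. ⊥bis P4·P0 via (12.91,31.165): [(0, 10.057) (25, 50.9323) (25, 91) (0, 91)]  |A|=1512.6339
3. ⊥bis P4·P1 via (10.505,36.36): [(0, 10.057) (9.2159, 25.125) (16.7746, 91) (0, 91)]  |A|=925.4919
4. ⊥bis P4·P2 via (7.495,38.63): [(0, 62.4705) (0, 10.057) (9.2159, 25.125) (9.891, 31.0087)]  |A|=281.2357
5. ⊥bis P4·P3 via (10.91,61.8): [(0, 62.4705) (0, 10.057) (9.2159, 25.125) (9.891, 31.0087)]  |A|=281.2357
6. ⊥bis P4·P5 via (9.2,21.115): [(0, 62.4705) (0, 17.579) (6.0144, 19.8906) (9.2159, 25.125) (9.891, 31.0087)]  |A|=258.6157
7. ⊥bis P4·P6 via (7.705,36.81): [(7.7837, 37.7116) (0, 62.4705) (0, 17.579) (6.0144, 19.8906) (6.263, 20.297)]  |A|=228.1134
8. ⊥bis P4·P7 via (12.985,20.33): [(7.7837, 37.7116) (0, 62.4705) (0, 17.579) (6.0144, 19.8906) (6.263, 20.297)]  |A|=228.1134
9. ⊥bis P4·P8 via (5.25,61.295): [(7.7837, 37.7116) (0.2225, 61.7628) (0, 61.7835) (0, 17.579) (6.0144, 19.8906) (6.263, 20.297)]  |A|=228.0369
10. canonical 6-gon: [(7.7837, 37.7116) (0.2225, 61.7628) (0, 61.7835) (0, 17.579) (6.0144, 19.8906) (6.263, 20.297)]
11. shoelace: 228.0369

Area of P4's cell: 228.0369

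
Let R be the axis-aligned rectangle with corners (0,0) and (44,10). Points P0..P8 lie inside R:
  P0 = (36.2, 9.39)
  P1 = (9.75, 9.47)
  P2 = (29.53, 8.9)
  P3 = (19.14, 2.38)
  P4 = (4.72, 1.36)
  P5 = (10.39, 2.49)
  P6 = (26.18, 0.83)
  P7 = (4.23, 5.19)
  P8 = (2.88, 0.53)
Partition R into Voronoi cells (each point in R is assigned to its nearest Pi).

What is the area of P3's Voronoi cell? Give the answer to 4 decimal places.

Area of P3's cell: 76.3387

1. box [0,44]×[0,10]: [(0, 0) (44, 0) (44, 10) (0, 10)]
2. ⊥bis P3·P0 via (27.67,5.885): [(0, 0) (30.0882, 0) (25.9791, 10) (0, 10)]  |A|=280.3365
3. ⊥bis P3·P1 via (14.445,5.925): [(9.9713, 0) (30.0882, 0) (25.9791, 10) (17.5219, 10)]  |A|=142.8708
4. ⊥bis P3·P2 via (24.335,5.64): [(9.9713, 0) (27.8742, 0) (21.599, 10) (17.5219, 10)]  |A|=109.9005
5. ⊥bis P3·P4 via (11.93,1.87): [(11.8832, 2.5321) (12.0623, 0) (27.8742, 0) (21.599, 10) (17.5219, 10)]  |A|=107.2531
6. ⊥bis P3·P5 via (14.765,2.435): [(14.815, 6.4151) (14.7344, 0) (27.8742, 0) (21.599, 10) (17.5219, 10)]  |A|=94.6226
7. ⊥bis P3·P6 via (22.66,1.605): [(14.815, 6.4151) (14.7344, 0) (22.3066, 0) (23.7527, 6.5679) (21.599, 10) (17.5219, 10)]  |A|=76.3387
8. ⊥bis P3·P7 via (11.685,3.785): [(14.815, 6.4151) (14.7344, 0) (22.3066, 0) (23.7527, 6.5679) (21.599, 10) (17.5219, 10)]  |A|=76.3387
9. ⊥bis P3·P8 via (11.01,1.455): [(14.815, 6.4151) (14.7344, 0) (22.3066, 0) (23.7527, 6.5679) (21.599, 10) (17.5219, 10)]  |A|=76.3387
10. canonical 6-gon: [(14.815, 6.4151) (14.7344, 0) (22.3066, 0) (23.7527, 6.5679) (21.599, 10) (17.5219, 10)]
11. shoelace: 76.3387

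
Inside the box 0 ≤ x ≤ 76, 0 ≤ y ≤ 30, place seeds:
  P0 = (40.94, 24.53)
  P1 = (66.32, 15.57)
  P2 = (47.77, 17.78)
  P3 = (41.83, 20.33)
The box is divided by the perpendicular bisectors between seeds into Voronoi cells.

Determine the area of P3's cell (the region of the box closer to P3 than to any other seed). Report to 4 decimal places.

1. box [0,76]×[0,30]: [(0, 0) (76, 0) (76, 30) (0, 30)]
2. ⊥bis P3·P0 via (41.385,22.43): [(0, 13.6603) (0, 0) (76, 0) (76, 29.7651)]  |A|=1650.1654
3. ⊥bis P3·P1 via (54.075,17.95): [(55.5283, 25.427) (0, 13.6603) (0, 0) (50.5861, 0)]  |A|=1022.3947
4. ⊥bis P3·P2 via (44.8,19.055): [(46.7356, 23.5638) (0, 13.6603) (0, 0) (36.6198, 0)]  |A|=750.6631
5. canonical 4-gon: [(46.7356, 23.5638) (0, 13.6603) (0, 0) (36.6198, 0)]
6. shoelace: 750.6631

Area of P3's cell: 750.6631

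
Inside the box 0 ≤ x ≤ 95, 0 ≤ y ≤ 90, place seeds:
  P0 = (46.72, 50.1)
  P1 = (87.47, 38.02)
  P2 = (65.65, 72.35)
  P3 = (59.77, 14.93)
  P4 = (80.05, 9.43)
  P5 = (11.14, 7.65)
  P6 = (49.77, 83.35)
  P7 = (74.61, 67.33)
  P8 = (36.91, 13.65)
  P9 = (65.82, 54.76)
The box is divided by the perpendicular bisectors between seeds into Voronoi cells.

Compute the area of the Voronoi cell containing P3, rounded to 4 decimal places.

Area of P3's cell: 738.7862

1. box [0,95]×[0,90]: [(0, 0) (95, 0) (95, 90) (0, 90)]
2. ⊥bis P3·P0 via (53.245,32.515): [(0, 12.7582) (0, 0) (95, 0) (95, 48.0084)]  |A|=2886.4125
3. ⊥bis P3·P1 via (73.62,26.475): [(64.9613, 36.8624) (0, 12.7582) (0, 0) (95, 0) (95, 0.8264)]  |A|=2177.7705
4. ⊥bis P3·P2 via (62.71,43.64): [(64.9613, 36.8624) (0, 12.7582) (0, 0) (95, 0) (95, 0.8264)]  |A|=2177.7705
5. ⊥bis P3·P4 via (69.91,12.18): [(73.7459, 26.324) (64.9613, 36.8624) (0, 12.7582) (0, 0) (66.6067, 0)]  |A|=1795.2765
6. ⊥bis P3·P5 via (35.455,11.29): [(73.7459, 26.324) (64.9613, 36.8624) (33.381, 25.1444) (37.1451, 0) (66.6067, 0)]  |A|=1115.341
7. ⊥bis P3·P6 via (54.77,49.14): [(73.7459, 26.324) (64.9613, 36.8624) (33.381, 25.1444) (37.1451, 0) (66.6067, 0)]  |A|=1115.341
8. ⊥bis P3·P7 via (67.19,41.13): [(73.7459, 26.324) (64.9613, 36.8624) (33.381, 25.1444) (37.1451, 0) (66.6067, 0)]  |A|=1115.341
9. ⊥bis P3·P8 via (48.34,14.29): [(73.7459, 26.324) (64.9613, 36.8624) (47.4401, 30.3611) (49.1401, 0) (66.6067, 0)]  |A|=746.6778
10. ⊥bis P3·P9 via (62.795,34.845): [(73.7459, 26.324) (67.2008, 34.1758) (60.4744, 35.1975) (47.4401, 30.3611) (49.1401, 0) (66.6067, 0)]  |A|=738.7862
11. canonical 6-gon: [(73.7459, 26.324) (67.2008, 34.1758) (60.4744, 35.1975) (47.4401, 30.3611) (49.1401, 0) (66.6067, 0)]
12. shoelace: 738.7862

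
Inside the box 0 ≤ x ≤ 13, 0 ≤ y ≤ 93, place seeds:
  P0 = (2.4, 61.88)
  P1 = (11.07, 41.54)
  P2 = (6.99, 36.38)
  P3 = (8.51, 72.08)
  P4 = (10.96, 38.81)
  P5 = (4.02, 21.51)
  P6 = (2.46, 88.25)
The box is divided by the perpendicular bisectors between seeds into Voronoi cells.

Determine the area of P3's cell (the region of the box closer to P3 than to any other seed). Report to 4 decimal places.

Area of P3's cell: 184.4796

1. box [0,13]×[0,93]: [(0, 0) (13, 0) (13, 93) (0, 93)]
2. ⊥bis P3·P0 via (5.455,66.98): [(0, 70.2477) (13, 62.4604) (13, 93) (0, 93)]  |A|=346.3977
3. ⊥bis P3·P1 via (9.79,56.81): [(0, 70.2477) (13, 62.4604) (13, 93) (0, 93)]  |A|=346.3977
4. ⊥bis P3·P2 via (7.75,54.23): [(0, 70.2477) (13, 62.4604) (13, 93) (0, 93)]  |A|=346.3977
5. ⊥bis P3·P4 via (9.735,55.445): [(0, 70.2477) (13, 62.4604) (13, 93) (0, 93)]  |A|=346.3977
6. ⊥bis P3·P5 via (6.265,46.795): [(0, 70.2477) (13, 62.4604) (13, 93) (0, 93)]  |A|=346.3977
7. ⊥bis P3·P6 via (5.485,80.165): [(0, 78.1128) (0, 70.2477) (13, 62.4604) (13, 82.9767)]  |A|=184.4796
8. canonical 4-gon: [(0, 78.1128) (0, 70.2477) (13, 62.4604) (13, 82.9767)]
9. shoelace: 184.4796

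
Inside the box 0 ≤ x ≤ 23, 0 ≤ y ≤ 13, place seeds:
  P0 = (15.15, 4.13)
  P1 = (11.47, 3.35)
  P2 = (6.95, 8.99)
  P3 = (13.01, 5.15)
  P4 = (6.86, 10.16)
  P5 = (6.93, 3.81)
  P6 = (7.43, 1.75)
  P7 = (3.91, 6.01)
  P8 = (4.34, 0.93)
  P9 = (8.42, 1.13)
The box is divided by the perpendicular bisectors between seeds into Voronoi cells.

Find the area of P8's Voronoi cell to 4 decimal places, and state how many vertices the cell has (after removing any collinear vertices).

Area of P8's cell: 18.8534 (5 vertices)

1. box [0,23]×[0,13]: [(0, 0) (23, 0) (23, 13) (0, 13)]
2. ⊥bis P8·P0 via (9.745,2.53): [(0, 0) (10.4939, 0) (6.6456, 13) (0, 13)]  |A|=111.4073
3. ⊥bis P8·P1 via (7.905,2.14): [(0, 0) (8.6313, 0) (4.219, 13) (0, 13)]  |A|=83.5272
4. ⊥bis P8·P2 via (5.645,4.96): [(0, 6.788) (0, 0) (8.6313, 0) (7.1087, 4.486)]  |A|=43.4871
5. ⊥bis P8·P3 via (8.675,3.04): [(0, 6.788) (0, 0) (8.6313, 0) (7.1087, 4.486)]  |A|=43.4871
6. ⊥bis P8·P4 via (5.6,5.545): [(0, 6.788) (0, 0) (8.6313, 0) (7.1087, 4.486)]  |A|=43.4871
7. ⊥bis P8·P5 via (5.635,2.37): [(1.1288, 6.4224) (0, 6.788) (0, 0) (8.2704, 0)]  |A|=30.3891
8. ⊥bis P8·P6 via (5.885,1.34): [(5.6044, 2.3976) (1.1288, 6.4224) (0, 6.788) (0, 0) (6.2406, 0)]  |A|=27.9559
9. ⊥bis P8·P7 via (4.125,3.47): [(5.6044, 2.3976) (4.3872, 3.4922) (0, 3.1208) (0, 0) (6.2406, 0)]  |A|=18.8534
10. ⊥bis P8·P9 via (6.38,1.03): [(5.6044, 2.3976) (4.3872, 3.4922) (0, 3.1208) (0, 0) (6.2406, 0)]  |A|=18.8534
11. canonical 5-gon: [(5.6044, 2.3976) (4.3872, 3.4922) (0, 3.1208) (0, 0) (6.2406, 0)]
12. shoelace: 18.8534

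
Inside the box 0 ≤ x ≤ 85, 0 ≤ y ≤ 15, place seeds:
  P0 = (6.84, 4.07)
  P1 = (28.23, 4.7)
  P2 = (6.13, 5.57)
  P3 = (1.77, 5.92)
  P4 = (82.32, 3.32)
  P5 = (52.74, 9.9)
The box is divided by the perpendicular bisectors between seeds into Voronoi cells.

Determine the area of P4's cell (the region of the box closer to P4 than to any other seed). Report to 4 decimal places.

1. box [0,85]×[0,15]: [(0, 0) (85, 0) (85, 15) (0, 15)]
2. ⊥bis P4·P0 via (44.58,3.695): [(44.5433, 0) (85, 0) (85, 15) (44.6923, 15)]  |A|=605.7329
3. ⊥bis P4·P1 via (55.275,4.01): [(55.1727, 0) (85, 0) (85, 15) (55.5554, 15)]  |A|=444.5394
4. ⊥bis P4·P2 via (44.225,4.445): [(55.1727, 0) (85, 0) (85, 15) (55.5554, 15)]  |A|=444.5394
5. ⊥bis P4·P3 via (42.045,4.62): [(55.1727, 0) (85, 0) (85, 15) (55.5554, 15)]  |A|=444.5394
6. ⊥bis P4·P5 via (67.53,6.61): [(66.0596, 0) (85, 0) (85, 15) (69.3963, 15)]  |A|=259.0803
7. canonical 4-gon: [(66.0596, 0) (85, 0) (85, 15) (69.3963, 15)]
8. shoelace: 259.0803

Area of P4's cell: 259.0803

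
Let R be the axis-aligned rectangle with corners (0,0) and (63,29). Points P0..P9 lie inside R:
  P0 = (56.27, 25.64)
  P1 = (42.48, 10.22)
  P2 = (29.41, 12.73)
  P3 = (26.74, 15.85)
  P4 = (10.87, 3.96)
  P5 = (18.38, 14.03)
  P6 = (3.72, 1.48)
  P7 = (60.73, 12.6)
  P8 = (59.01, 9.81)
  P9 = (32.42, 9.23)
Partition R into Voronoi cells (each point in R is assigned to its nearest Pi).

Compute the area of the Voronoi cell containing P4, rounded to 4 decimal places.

1. box [0,63]×[0,29]: [(0, 0) (63, 0) (63, 29) (0, 29)]
2. ⊥bis P4·P0 via (33.57,14.8): [(0, 0) (40.6375, 0) (26.789, 29) (0, 29)]  |A|=977.6845
3. ⊥bis P4·P1 via (26.675,7.09): [(0, 0) (28.0791, 0) (22.336, 29) (0, 29)]  |A|=731.0185
4. ⊥bis P4·P2 via (20.14,8.345): [(0, 0) (24.0874, 0) (10.3695, 29) (0, 29)]  |A|=499.6263
5. ⊥bis P4·P3 via (18.805,9.905): [(0, 0) (24.0874, 0) (20.4247, 7.7431) (4.4988, 29) (0, 29)]  |A|=437.2294
6. ⊥bis P4·P5 via (14.625,8.995): [(0, 19.902) (0, 0) (24.0874, 0) (22.671, 2.9945)]  |A|=261.6638
7. ⊥bis P4·P6 via (7.295,2.72): [(1.8013, 18.5586) (8.2384, 0) (24.0874, 0) (22.671, 2.9945)]  |A|=167.2917
8. ⊥bis P4·P7 via (35.8,8.28): [(1.8013, 18.5586) (8.2384, 0) (24.0874, 0) (22.671, 2.9945)]  |A|=167.2917
9. ⊥bis P4·P8 via (34.94,6.885): [(1.8013, 18.5586) (8.2384, 0) (24.0874, 0) (22.671, 2.9945)]  |A|=167.2917
10. ⊥bis P4·P9 via (21.645,6.595): [(22.493, 3.1272) (1.8013, 18.5586) (8.2384, 0) (23.2578, 0)]  |A|=165.8221
11. canonical 4-gon: [(22.493, 3.1272) (1.8013, 18.5586) (8.2384, 0) (23.2578, 0)]
12. shoelace: 165.8221

Area of P4's cell: 165.8221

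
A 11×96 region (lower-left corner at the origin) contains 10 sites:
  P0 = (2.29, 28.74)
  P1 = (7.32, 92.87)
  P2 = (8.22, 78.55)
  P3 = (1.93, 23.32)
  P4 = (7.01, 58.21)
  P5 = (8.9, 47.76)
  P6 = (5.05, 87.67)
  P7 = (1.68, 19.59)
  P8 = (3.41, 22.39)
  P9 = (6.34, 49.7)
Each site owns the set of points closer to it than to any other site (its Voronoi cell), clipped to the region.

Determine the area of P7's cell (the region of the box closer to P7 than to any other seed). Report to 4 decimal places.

Area of P7's cell: 209.9232

1. box [0,11]×[0,96]: [(0, 0) (11, 0) (11, 96) (0, 96)]
2. ⊥bis P7·P0 via (1.985,24.165): [(0, 24.2973) (0, 0) (11, 0) (11, 23.564)]  |A|=263.2373
3. ⊥bis P7·P1 via (4.5,56.23): [(0, 24.2973) (0, 0) (11, 0) (11, 23.564)]  |A|=263.2373
4. ⊥bis P7·P2 via (4.95,49.07): [(0, 24.2973) (0, 0) (11, 0) (11, 23.564)]  |A|=263.2373
5. ⊥bis P7·P3 via (1.805,21.455): [(0, 21.576) (0, 0) (11, 0) (11, 20.8387)]  |A|=233.2808
6. ⊥bis P7·P4 via (4.345,38.9): [(0, 21.576) (0, 0) (11, 0) (11, 20.8387)]  |A|=233.2808
7. ⊥bis P7·P5 via (5.29,33.675): [(0, 21.576) (0, 0) (11, 0) (11, 20.8387)]  |A|=233.2808
8. ⊥bis P7·P6 via (3.365,53.63): [(0, 21.576) (0, 0) (11, 0) (11, 20.8387)]  |A|=233.2808
9. ⊥bis P7·P8 via (2.545,20.99): [(1.7909, 21.4559) (0, 21.576) (0, 0) (11, 0) (11, 15.766)]  |A|=209.9232
10. ⊥bis P7·P9 via (4.01,34.645): [(1.7909, 21.4559) (0, 21.576) (0, 0) (11, 0) (11, 15.766)]  |A|=209.9232
11. canonical 5-gon: [(1.7909, 21.4559) (0, 21.576) (0, 0) (11, 0) (11, 15.766)]
12. shoelace: 209.9232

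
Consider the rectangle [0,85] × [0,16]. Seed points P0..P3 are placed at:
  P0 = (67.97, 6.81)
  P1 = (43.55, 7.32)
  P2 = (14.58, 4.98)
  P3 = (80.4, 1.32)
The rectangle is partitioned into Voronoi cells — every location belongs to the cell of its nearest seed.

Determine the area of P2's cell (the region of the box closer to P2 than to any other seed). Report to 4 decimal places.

Area of P2's cell: 462.6491

1. box [0,85]×[0,16]: [(0, 0) (85, 0) (85, 16) (0, 16)]
2. ⊥bis P2·P0 via (41.275,5.895): [(0, 0) (41.4771, 0) (40.9286, 16) (0, 16)]  |A|=659.2456
3. ⊥bis P2·P1 via (29.065,6.15): [(0, 0) (29.5618, 0) (28.2694, 16) (0, 16)]  |A|=462.6491
4. ⊥bis P2·P3 via (47.49,3.15): [(0, 0) (29.5618, 0) (28.2694, 16) (0, 16)]  |A|=462.6491
5. canonical 4-gon: [(0, 0) (29.5618, 0) (28.2694, 16) (0, 16)]
6. shoelace: 462.6491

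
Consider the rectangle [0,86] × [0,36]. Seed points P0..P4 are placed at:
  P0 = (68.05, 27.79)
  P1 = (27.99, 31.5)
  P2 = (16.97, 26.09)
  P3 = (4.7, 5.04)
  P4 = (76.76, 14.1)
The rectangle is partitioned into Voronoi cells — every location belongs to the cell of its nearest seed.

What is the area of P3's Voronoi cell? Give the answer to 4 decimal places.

Area of P3's cell: 410.5125

1. box [0,86]×[0,36]: [(0, 0) (86, 0) (86, 36) (0, 36)]
2. ⊥bis P3·P0 via (36.375,16.415): [(0, 0) (42.2699, 0) (29.3417, 36) (0, 36)]  |A|=1289.0088
3. ⊥bis P3·P1 via (16.345,18.27): [(0, 32.6568) (0, 0) (37.1017, 0)]  |A|=605.8121
4. ⊥bis P3·P2 via (10.835,15.565): [(36.2468, 0.7525) (0, 21.8807) (0, 0) (37.1017, 0)]  |A|=410.5125
5. ⊥bis P3·P4 via (40.73,9.57): [(36.2468, 0.7525) (0, 21.8807) (0, 0) (37.1017, 0)]  |A|=410.5125
6. canonical 4-gon: [(36.2468, 0.7525) (0, 21.8807) (0, 0) (37.1017, 0)]
7. shoelace: 410.5125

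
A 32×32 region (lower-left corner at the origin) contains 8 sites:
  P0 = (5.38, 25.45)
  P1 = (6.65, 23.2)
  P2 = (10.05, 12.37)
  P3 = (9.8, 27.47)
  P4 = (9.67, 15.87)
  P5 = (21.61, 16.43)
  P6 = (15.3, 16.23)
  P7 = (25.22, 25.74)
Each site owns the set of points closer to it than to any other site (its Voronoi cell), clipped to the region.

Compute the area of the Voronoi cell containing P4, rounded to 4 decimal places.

1. box [0,32]×[0,32]: [(0, 0) (32, 0) (32, 32) (0, 32)]
2. ⊥bis P4·P0 via (7.525,20.66): [(0, 17.2902) (0, 0) (32, 0) (32, 31.6201)]  |A|=782.5655
3. ⊥bis P4·P1 via (8.16,19.535): [(0, 16.173) (0, 0) (32, 0) (32, 29.3572)]  |A|=728.4839
4. ⊥bis P4·P2 via (9.86,14.12): [(0, 16.173) (0, 13.0495) (32, 16.5238) (32, 29.3572)]  |A|=255.3118
5. ⊥bis P4·P3 via (9.735,21.67): [(13.2465, 21.6306) (0, 16.173) (0, 13.0495) (32, 16.5238) (32, 21.4205)]  |A|=180.8909
6. ⊥bis P4·P5 via (15.64,16.15): [(15.3841, 21.6067) (13.2465, 21.6306) (0, 16.173) (0, 13.0495) (15.7054, 14.7546)]  |A|=84.0995
7. ⊥bis P4·P6 via (12.485,16.05): [(12.1569, 21.1817) (0, 16.173) (0, 13.0495) (12.5895, 14.4163)]  |A|=61.8682
8. ⊥bis P4·P7 via (17.445,20.805): [(12.1569, 21.1817) (0, 16.173) (0, 13.0495) (12.5895, 14.4163)]  |A|=61.8682
9. canonical 4-gon: [(12.1569, 21.1817) (0, 16.173) (0, 13.0495) (12.5895, 14.4163)]
10. shoelace: 61.8682

Area of P4's cell: 61.8682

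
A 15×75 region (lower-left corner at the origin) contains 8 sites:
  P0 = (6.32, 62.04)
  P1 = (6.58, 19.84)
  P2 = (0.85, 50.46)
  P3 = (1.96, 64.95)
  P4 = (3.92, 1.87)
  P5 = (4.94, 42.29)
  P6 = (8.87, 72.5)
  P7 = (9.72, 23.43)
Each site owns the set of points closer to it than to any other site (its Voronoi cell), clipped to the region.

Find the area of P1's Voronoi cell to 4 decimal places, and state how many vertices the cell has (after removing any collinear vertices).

1. box [0,15]×[0,75]: [(0, 0) (15, 0) (15, 75) (0, 75)]
2. ⊥bis P1·P0 via (6.45,40.94): [(0, 40.9003) (0, 0) (15, 0) (15, 40.9927)]  |A|=614.197
3. ⊥bis P1·P2 via (3.715,35.15): [(0, 34.4548) (0, 0) (15, 0) (15, 37.2618)]  |A|=537.8745
4. ⊥bis P1·P3 via (4.27,42.395): [(0, 34.4548) (0, 0) (15, 0) (15, 37.2618)]  |A|=537.8745
5. ⊥bis P1·P4 via (5.25,10.855): [(0, 34.4548) (0, 11.6321) (15, 9.4118) (15, 37.2618)]  |A|=380.0453
6. ⊥bis P1·P5 via (5.76,31.065): [(0, 30.6442) (0, 11.6321) (15, 9.4118) (15, 31.74)]  |A|=310.0525
7. ⊥bis P1·P6 via (7.725,46.17): [(0, 30.6442) (0, 11.6321) (15, 9.4118) (15, 31.74)]  |A|=310.0525
8. ⊥bis P1·P7 via (8.15,21.635): [(0, 28.7634) (0, 11.6321) (15, 9.4118) (15, 15.6436)]  |A|=175.2237
9. canonical 4-gon: [(0, 28.7634) (0, 11.6321) (15, 9.4118) (15, 15.6436)]
10. shoelace: 175.2237

Area of P1's cell: 175.2237 (4 vertices)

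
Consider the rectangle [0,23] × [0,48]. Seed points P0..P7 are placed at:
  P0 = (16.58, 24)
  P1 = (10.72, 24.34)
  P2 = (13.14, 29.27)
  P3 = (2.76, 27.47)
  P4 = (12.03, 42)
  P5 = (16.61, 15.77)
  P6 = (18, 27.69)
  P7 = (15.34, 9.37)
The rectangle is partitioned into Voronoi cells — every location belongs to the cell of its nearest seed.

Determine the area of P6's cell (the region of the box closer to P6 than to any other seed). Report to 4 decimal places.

Area of P6's cell: 78.1893

1. box [0,23]×[0,48]: [(0, 0) (23, 0) (23, 48) (0, 48)]
2. ⊥bis P6·P0 via (17.29,25.845): [(0, 32.4986) (23, 23.6477) (23, 48) (0, 48)]  |A|=458.318
3. ⊥bis P6·P1 via (14.36,26.015): [(13.8246, 27.1786) (23, 23.6477) (23, 48) (4.2433, 48)]  |A|=306.9925
4. ⊥bis P6·P2 via (15.57,28.48): [(14.9999, 26.7263) (23, 23.6477) (23, 48) (21.916, 48)]  |A|=108.9413
5. ⊥bis P6·P3 via (10.38,27.58): [(14.9999, 26.7263) (23, 23.6477) (23, 48) (21.916, 48)]  |A|=108.9413
6. ⊥bis P6·P4 via (15.015,34.845): [(18.0511, 36.1116) (14.9999, 26.7263) (23, 23.6477) (23, 38.1763)]  |A|=78.1893
7. ⊥bis P6·P5 via (17.305,21.73): [(18.0511, 36.1116) (14.9999, 26.7263) (23, 23.6477) (23, 38.1763)]  |A|=78.1893
8. ⊥bis P6·P7 via (16.67,18.53): [(18.0511, 36.1116) (14.9999, 26.7263) (23, 23.6477) (23, 38.1763)]  |A|=78.1893
9. canonical 4-gon: [(18.0511, 36.1116) (14.9999, 26.7263) (23, 23.6477) (23, 38.1763)]
10. shoelace: 78.1893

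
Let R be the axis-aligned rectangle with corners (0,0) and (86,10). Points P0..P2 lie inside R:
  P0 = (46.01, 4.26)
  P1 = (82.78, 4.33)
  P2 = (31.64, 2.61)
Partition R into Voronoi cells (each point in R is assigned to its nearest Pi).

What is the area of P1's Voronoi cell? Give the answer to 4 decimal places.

Area of P1's cell: 216.0634

1. box [0,86]×[0,10]: [(0, 0) (86, 0) (86, 10) (0, 10)]
2. ⊥bis P1·P0 via (64.395,4.295): [(64.4032, 0) (86, 0) (86, 10) (64.3841, 10)]  |A|=216.0634
3. ⊥bis P1·P2 via (57.21,3.47): [(64.4032, 0) (86, 0) (86, 10) (64.3841, 10)]  |A|=216.0634
4. canonical 4-gon: [(64.4032, 0) (86, 0) (86, 10) (64.3841, 10)]
5. shoelace: 216.0634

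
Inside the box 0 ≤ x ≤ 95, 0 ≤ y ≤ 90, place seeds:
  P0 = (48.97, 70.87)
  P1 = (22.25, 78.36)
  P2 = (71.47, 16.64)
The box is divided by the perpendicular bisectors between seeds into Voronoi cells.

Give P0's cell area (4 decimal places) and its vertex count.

1. box [0,95]×[0,90]: [(0, 0) (95, 0) (95, 90) (0, 90)]
2. ⊥bis P0·P1 via (35.61,74.615): [(14.6943, 0) (95, 0) (95, 90) (39.9226, 90)]  |A|=6092.2359
3. ⊥bis P0·P2 via (60.22,43.755): [(22.5821, 28.1391) (95, 58.1852) (95, 90) (39.9226, 90)]  |A|=2855.5485
4. canonical 4-gon: [(22.5821, 28.1391) (95, 58.1852) (95, 90) (39.9226, 90)]
5. shoelace: 2855.5485

Area of P0's cell: 2855.5485 (4 vertices)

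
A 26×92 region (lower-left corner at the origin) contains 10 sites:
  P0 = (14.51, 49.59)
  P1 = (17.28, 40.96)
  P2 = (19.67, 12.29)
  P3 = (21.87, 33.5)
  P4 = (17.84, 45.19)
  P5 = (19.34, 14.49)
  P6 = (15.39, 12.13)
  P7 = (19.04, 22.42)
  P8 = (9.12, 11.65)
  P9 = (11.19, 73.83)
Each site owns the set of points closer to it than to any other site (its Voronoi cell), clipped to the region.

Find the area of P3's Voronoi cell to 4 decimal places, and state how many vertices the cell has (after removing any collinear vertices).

1. box [0,26]×[0,92]: [(0, 0) (26, 0) (26, 92) (0, 92)]
2. ⊥bis P3·P0 via (18.19,41.545): [(0, 33.2244) (0, 0) (26, 0) (26, 45.1175)]  |A|=1018.4448
3. ⊥bis P3·P1 via (19.575,37.23): [(0, 25.1859) (0, 0) (26, 0) (26, 41.1832)]  |A|=862.7976
4. ⊥bis P3·P2 via (20.77,22.895): [(0, 25.1859) (0, 25.0494) (26, 22.3525) (26, 41.1832)]  |A|=246.5732
5. ⊥bis P3·P4 via (19.855,39.345): [(0, 25.1859) (0, 25.0494) (26, 22.3525) (26, 41.1832)]  |A|=246.5732
6. ⊥bis P3·P5 via (20.605,23.995): [(2.0731, 26.4614) (26, 23.277) (26, 41.1832)]  |A|=214.2202
7. ⊥bis P3·P6 via (18.63,22.815): [(3.5691, 27.3819) (10.1497, 25.3865) (26, 23.277) (26, 41.1832)]  |A|=209.6989
8. ⊥bis P3·P7 via (20.455,27.96): [(9.1865, 30.8381) (26, 26.5437) (26, 41.1832)]  |A|=123.0703
9. ⊥bis P3·P8 via (15.495,22.575): [(9.1865, 30.8381) (26, 26.5437) (26, 41.1832)]  |A|=123.0703
10. ⊥bis P3·P9 via (16.53,53.665): [(9.1865, 30.8381) (26, 26.5437) (26, 41.1832)]  |A|=123.0703
11. canonical 3-gon: [(9.1865, 30.8381) (26, 26.5437) (26, 41.1832)]
12. shoelace: 123.0703

Area of P3's cell: 123.0703 (3 vertices)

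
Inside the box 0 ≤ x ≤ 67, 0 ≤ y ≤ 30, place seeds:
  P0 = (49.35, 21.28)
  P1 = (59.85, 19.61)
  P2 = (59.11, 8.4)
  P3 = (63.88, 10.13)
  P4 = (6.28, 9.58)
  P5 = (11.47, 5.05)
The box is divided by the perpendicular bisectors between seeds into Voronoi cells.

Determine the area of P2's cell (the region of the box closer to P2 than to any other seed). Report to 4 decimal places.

1. box [0,67]×[0,30]: [(0, 0) (67, 0) (67, 30) (0, 30)]
2. ⊥bis P2·P0 via (54.23,14.84): [(34.6461, 0) (67, 0) (67, 24.5166)]  |A|=396.605
3. ⊥bis P2·P1 via (59.48,14.005): [(53.6371, 14.3907) (34.6461, 0) (67, 0) (67, 13.5086)]  |A|=323.0551
4. ⊥bis P2·P3 via (61.495,9.265): [(59.7831, 13.985) (53.6371, 14.3907) (34.6461, 0) (64.8553, 0)]  |A|=259.3132
5. ⊥bis P2·P4 via (32.695,8.99): [(59.7831, 13.985) (53.6371, 14.3907) (34.6461, 0) (64.8553, 0)]  |A|=259.3132
6. ⊥bis P2·P5 via (35.29,6.725): [(59.7831, 13.985) (53.6371, 14.3907) (35.7064, 0.8035) (35.7629, 0) (64.8553, 0)]  |A|=258.8645
7. canonical 5-gon: [(59.7831, 13.985) (53.6371, 14.3907) (35.7064, 0.8035) (35.7629, 0) (64.8553, 0)]
8. shoelace: 258.8645

Area of P2's cell: 258.8645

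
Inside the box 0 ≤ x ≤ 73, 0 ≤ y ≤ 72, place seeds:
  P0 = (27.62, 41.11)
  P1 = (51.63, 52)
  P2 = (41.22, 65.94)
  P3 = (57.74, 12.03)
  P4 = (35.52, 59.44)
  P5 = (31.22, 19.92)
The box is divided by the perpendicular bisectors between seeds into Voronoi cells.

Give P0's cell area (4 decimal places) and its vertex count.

1. box [0,73]×[0,72]: [(0, 0) (73, 0) (73, 72) (0, 72)]
2. ⊥bis P0·P1 via (39.625,46.555): [(0, 0) (60.7405, 0) (28.0841, 72) (0, 72)]  |A|=3197.6882
3. ⊥bis P0·P2 via (34.42,53.525): [(0, 0) (60.7405, 0) (37.1392, 52.0356) (0.6895, 72) (0, 72)]  |A|=2924.2302
4. ⊥bis P0·P3 via (42.68,26.57): [(0, 0) (17.0274, 0) (46.7686, 30.8049) (37.1392, 52.0356) (0.6895, 72) (0, 72)]  |A|=2250.9419
5. ⊥bis P0·P4 via (31.57,50.275): [(0, 63.8813) (0, 0) (17.0274, 0) (46.7686, 30.8049) (39.485, 46.8638)]  |A|=2011.1511
6. ⊥bis P0·P5 via (29.42,30.515): [(0, 63.8813) (0, 25.5168) (45.6495, 33.2723) (39.485, 46.8638)]  |A|=1091.5372
7. canonical 4-gon: [(0, 63.8813) (0, 25.5168) (45.6495, 33.2723) (39.485, 46.8638)]
8. shoelace: 1091.5372

Area of P0's cell: 1091.5372 (4 vertices)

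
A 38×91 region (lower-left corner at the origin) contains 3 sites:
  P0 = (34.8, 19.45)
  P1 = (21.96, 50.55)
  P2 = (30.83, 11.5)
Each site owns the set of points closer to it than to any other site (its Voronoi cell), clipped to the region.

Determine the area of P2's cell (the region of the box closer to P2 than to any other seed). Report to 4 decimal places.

Area of P2's cell: 818.0782

1. box [0,38]×[0,91]: [(0, 0) (38, 0) (38, 91) (0, 91)]
2. ⊥bis P2·P0 via (32.815,15.475): [(0, 31.8619) (0, 0) (38, 0) (38, 12.8858)]  |A|=850.2048
3. ⊥bis P2·P1 via (26.395,31.025): [(9.4043, 27.1656) (0, 25.0295) (0, 0) (38, 0) (38, 12.8858)]  |A|=818.0782
4. canonical 5-gon: [(9.4043, 27.1656) (0, 25.0295) (0, 0) (38, 0) (38, 12.8858)]
5. shoelace: 818.0782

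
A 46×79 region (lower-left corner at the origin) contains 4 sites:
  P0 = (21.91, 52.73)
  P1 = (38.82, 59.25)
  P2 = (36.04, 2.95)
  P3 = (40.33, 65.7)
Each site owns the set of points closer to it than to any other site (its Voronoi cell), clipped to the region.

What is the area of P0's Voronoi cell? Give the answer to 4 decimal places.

Area of P0's cell: 1675.0666

1. box [0,46]×[0,79]: [(0, 0) (46, 0) (46, 79) (0, 79)]
2. ⊥bis P0·P1 via (30.365,55.99): [(0, 0) (46, 0) (46, 15.4397) (21.493, 79) (0, 79)]  |A|=2855.1647
3. ⊥bis P0·P2 via (28.975,27.84): [(0, 19.6155) (40.011, 30.9726) (21.493, 79) (0, 79)]  |A|=1704.1443
4. ⊥bis P0·P3 via (31.12,59.215): [(0, 19.6155) (40.011, 30.9726) (26.7026, 65.4885) (17.1889, 79) (0, 79)]  |A|=1675.0666
5. canonical 5-gon: [(0, 19.6155) (40.011, 30.9726) (26.7026, 65.4885) (17.1889, 79) (0, 79)]
6. shoelace: 1675.0666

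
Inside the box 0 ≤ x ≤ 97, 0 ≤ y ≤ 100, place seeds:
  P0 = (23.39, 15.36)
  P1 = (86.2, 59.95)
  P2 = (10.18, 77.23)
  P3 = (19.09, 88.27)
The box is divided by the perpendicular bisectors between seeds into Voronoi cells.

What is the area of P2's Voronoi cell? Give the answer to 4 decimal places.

1. box [0,97]×[0,100]: [(0, 0) (97, 0) (97, 100) (0, 100)]
2. ⊥bis P2·P0 via (16.785,46.295): [(0, 42.7112) (97, 63.4219) (97, 100) (0, 100)]  |A|=4552.5457
3. ⊥bis P2·P1 via (48.19,68.59): [(0, 42.7112) (44.4656, 52.2051) (55.3298, 100) (0, 100)]  |A|=2595.929
4. ⊥bis P2·P3 via (14.635,82.75): [(0, 94.5614) (0, 42.7112) (44.4656, 52.2051) (45.7082, 57.6719)]  |A|=1300.6324
5. canonical 4-gon: [(0, 94.5614) (0, 42.7112) (44.4656, 52.2051) (45.7082, 57.6719)]
6. shoelace: 1300.6324

Area of P2's cell: 1300.6324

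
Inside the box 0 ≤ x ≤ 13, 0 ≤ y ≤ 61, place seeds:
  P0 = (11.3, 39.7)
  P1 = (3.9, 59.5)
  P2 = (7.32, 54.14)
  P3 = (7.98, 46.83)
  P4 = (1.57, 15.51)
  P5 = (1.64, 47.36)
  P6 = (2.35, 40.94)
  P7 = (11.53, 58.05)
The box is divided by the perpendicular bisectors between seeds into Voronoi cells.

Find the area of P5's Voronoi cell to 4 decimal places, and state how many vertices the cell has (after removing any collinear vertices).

1. box [0,13]×[0,61]: [(0, 0) (13, 0) (13, 61) (0, 61)]
2. ⊥bis P5·P0 via (6.47,43.53): [(0, 35.3707) (13, 51.765) (13, 61) (0, 61)]  |A|=226.6182
3. ⊥bis P5·P1 via (2.77,53.43): [(0, 53.9457) (0, 35.3707) (12.8346, 51.5564)]  |A|=119.201
4. ⊥bis P5·P2 via (4.48,50.75): [(0.8556, 53.7864) (0, 53.9457) (0, 35.3707) (9.1157, 46.8664)]  |A|=86.964
5. ⊥bis P5·P3 via (4.81,47.095): [(5.0739, 50.2524) (0.8556, 53.7864) (0, 53.9457) (0, 35.3707) (4.2812, 40.7698)]  |A|=66.4588
6. ⊥bis P5·P4 via (1.605,31.435): [(5.0739, 50.2524) (0.8556, 53.7864) (0, 53.9457) (0, 35.3707) (4.2812, 40.7698)]  |A|=66.4588
7. ⊥bis P5·P6 via (1.995,44.15): [(4.5878, 44.4367) (5.0739, 50.2524) (0.8556, 53.7864) (0, 53.9457) (0, 43.9294)]  |A|=39.8041
8. ⊥bis P5·P7 via (6.585,52.705): [(4.5878, 44.4367) (5.0739, 50.2524) (0.8556, 53.7864) (0, 53.9457) (0, 43.9294)]  |A|=39.8041
9. canonical 5-gon: [(4.5878, 44.4367) (5.0739, 50.2524) (0.8556, 53.7864) (0, 53.9457) (0, 43.9294)]
10. shoelace: 39.8041

Area of P5's cell: 39.8041 (5 vertices)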